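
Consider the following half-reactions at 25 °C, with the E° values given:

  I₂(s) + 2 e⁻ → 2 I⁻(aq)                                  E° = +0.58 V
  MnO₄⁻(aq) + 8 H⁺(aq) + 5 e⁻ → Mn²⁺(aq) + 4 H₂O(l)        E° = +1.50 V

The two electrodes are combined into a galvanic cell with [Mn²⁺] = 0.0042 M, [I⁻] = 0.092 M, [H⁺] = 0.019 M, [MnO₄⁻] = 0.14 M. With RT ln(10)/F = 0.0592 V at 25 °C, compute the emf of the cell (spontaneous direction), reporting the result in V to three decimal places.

+0.714 V

MnO₄⁻/Mn²⁺ is the cathode (higher E°), I₂/I⁻ the anode: E°cell = +1.50 − (+0.58) = +0.92 V, n = 10.
Overall: 2 MnO₄⁻(aq) + 16 H⁺(aq) + 10 I⁻(aq) → 2 Mn²⁺(aq) + 8 H₂O(l) + 5 I₂(s)
Q = [Mn²⁺]^2 / ([MnO₄⁻]^2·[H⁺]^16·[I⁻]^10); log Q = 34.856.
E = E° − (0.0592/n) log Q = +0.92 − (0.0592/10)(34.856) = +0.714 V.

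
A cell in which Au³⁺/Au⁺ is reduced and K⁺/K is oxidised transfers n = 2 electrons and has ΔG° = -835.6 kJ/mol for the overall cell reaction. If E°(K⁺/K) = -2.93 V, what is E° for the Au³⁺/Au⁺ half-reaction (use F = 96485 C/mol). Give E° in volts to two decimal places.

+1.40 V

E°cell = −ΔG°/(nF) = −(-835.6×10³)/((2)(96485)) = +4.330 V.
Since Au³⁺/Au⁺ is the cathode and K⁺/K the anode, E°cell = E°(Au³⁺/Au⁺) − E°(K⁺/K).
So E°(Au³⁺/Au⁺) = E°cell + E°(K⁺/K) = +4.330 + (-2.93) = +1.40 V.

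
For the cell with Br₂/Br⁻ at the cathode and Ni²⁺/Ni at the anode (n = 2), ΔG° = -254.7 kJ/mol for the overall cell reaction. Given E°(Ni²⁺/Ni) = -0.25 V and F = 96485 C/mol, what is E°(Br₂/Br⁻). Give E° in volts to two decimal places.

+1.07 V

E°cell = −ΔG°/(nF) = −(-254.7×10³)/((2)(96485)) = +1.320 V.
Since Br₂/Br⁻ is the cathode and Ni²⁺/Ni the anode, E°cell = E°(Br₂/Br⁻) − E°(Ni²⁺/Ni).
So E°(Br₂/Br⁻) = E°cell + E°(Ni²⁺/Ni) = +1.320 + (-0.25) = +1.07 V.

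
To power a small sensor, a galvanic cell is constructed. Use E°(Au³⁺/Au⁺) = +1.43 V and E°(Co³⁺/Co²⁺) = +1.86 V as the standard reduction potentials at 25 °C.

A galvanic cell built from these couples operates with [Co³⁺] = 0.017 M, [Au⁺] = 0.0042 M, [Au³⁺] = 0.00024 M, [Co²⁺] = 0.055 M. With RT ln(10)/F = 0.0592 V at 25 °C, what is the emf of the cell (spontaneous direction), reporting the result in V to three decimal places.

+0.437 V

Co³⁺/Co²⁺ is the cathode (higher E°), Au³⁺/Au⁺ the anode: E°cell = +1.86 − (+1.43) = +0.43 V, n = 2.
Overall: 2 Co³⁺(aq) + Au⁺(aq) → 2 Co²⁺(aq) + Au³⁺(aq)
Q = [Co²⁺]^2·[Au³⁺] / ([Co³⁺]^2·[Au⁺]); log Q = -0.223.
E = E° − (0.0592/n) log Q = +0.43 − (0.0592/2)(-0.223) = +0.437 V.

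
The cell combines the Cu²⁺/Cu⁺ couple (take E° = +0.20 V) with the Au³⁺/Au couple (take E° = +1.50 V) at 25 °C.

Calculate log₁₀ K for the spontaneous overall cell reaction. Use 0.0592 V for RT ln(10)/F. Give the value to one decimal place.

65.9

Cathode: Au³⁺/Au; anode: Cu²⁺/Cu⁺. E°cell = +1.30 V, n = 3.
log K = nE°cell / 0.0592 = (3)(+1.30) / 0.0592 = 65.9.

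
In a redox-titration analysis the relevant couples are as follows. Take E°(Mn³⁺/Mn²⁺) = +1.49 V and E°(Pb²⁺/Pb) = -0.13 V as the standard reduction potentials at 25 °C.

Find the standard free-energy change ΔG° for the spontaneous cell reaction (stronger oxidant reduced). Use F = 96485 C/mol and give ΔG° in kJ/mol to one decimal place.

-312.6 kJ/mol

Mn³⁺/Mn²⁺ (E° = +1.49 V) is the cathode; Pb²⁺/Pb (E° = -0.13 V) is the anode, so E°cell = +1.62 V.
Balancing electrons gives n = 2 (lcm of 1 and 2).
ΔG° = −nFE° = −(2)(96485)(+1.62) = -312,611 J = -312.6 kJ/mol.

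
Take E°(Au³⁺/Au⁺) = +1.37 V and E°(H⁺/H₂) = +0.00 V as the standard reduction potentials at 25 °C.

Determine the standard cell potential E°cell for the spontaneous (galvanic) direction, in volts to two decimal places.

+1.37 V

The Au³⁺/Au⁺ couple has the higher reduction potential, so it is the cathode; H⁺/H₂ is oxidised at the anode.
E°cell = E°(cathode) − E°(anode) = (+1.37) − (+0.00) = +1.37 V.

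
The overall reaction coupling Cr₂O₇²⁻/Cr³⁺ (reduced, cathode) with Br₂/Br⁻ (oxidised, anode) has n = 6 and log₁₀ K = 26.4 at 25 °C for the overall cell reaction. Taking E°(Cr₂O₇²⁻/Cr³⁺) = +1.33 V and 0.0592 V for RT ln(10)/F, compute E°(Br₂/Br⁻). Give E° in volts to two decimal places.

+1.07 V

E°cell = (0.0592/n)·log K = (0.0592/6)(26.4) = +0.260 V.
Since Cr₂O₇²⁻/Cr³⁺ is the cathode and Br₂/Br⁻ the anode, E°cell = E°(Cr₂O₇²⁻/Cr³⁺) − E°(Br₂/Br⁻).
So E°(Br₂/Br⁻) = E°(Cr₂O₇²⁻/Cr³⁺) − E°cell = (+1.33) − (+0.260) = +1.07 V.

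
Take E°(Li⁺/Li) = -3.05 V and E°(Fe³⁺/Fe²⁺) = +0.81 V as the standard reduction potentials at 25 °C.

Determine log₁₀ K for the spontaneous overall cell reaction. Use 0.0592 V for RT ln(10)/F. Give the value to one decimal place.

65.2

Cathode: Fe³⁺/Fe²⁺; anode: Li⁺/Li. E°cell = +3.86 V, n = 1.
log K = nE°cell / 0.0592 = (1)(+3.86) / 0.0592 = 65.2.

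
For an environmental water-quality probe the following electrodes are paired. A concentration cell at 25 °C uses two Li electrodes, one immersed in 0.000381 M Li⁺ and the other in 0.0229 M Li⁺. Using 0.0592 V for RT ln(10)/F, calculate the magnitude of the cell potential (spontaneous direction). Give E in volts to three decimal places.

+0.105 V

For a concentration cell E°cell = 0. The 0.0229 M side is the cathode (reduction is favoured where [Li⁺] is higher).
With n = 1, E = −(0.0592/1) log([Li⁺]ₐₙ/[Li⁺]꜀ₐₜ) = −(0.0592/1) log(0.000381/0.0229) = −(0.0592/1)(-1.779) = +0.105 V.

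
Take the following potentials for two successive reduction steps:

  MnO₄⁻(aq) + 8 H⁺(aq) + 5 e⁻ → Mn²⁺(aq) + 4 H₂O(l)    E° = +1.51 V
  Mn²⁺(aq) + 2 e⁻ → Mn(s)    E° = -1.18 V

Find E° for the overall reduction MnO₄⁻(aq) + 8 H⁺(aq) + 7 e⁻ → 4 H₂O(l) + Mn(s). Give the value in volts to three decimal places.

Since ΔG° = −nFE° is additive over sequential reductions, n₃E°₃ = n₁E°₁ + n₂E°₂.
E°₃ = (5×+1.51 + 2×-1.18) / 7 = (+5.190) / 7 = +0.741 V.
Simply averaging or adding the two E° values would be wrong; the electron-weighted sum is required.

+0.741 V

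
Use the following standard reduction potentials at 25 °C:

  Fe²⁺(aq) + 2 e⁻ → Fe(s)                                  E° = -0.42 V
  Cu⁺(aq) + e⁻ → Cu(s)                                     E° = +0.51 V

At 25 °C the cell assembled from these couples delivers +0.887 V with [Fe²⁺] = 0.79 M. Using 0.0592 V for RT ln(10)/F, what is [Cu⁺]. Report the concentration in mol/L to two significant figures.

0.17 M

Cu⁺/Cu is the cathode, Fe²⁺/Fe the anode: E°cell = +0.93 V, n = 2.
Overall reaction: 2 Cu⁺(aq) + Fe(s) → 2 Cu(s) + Fe²⁺(aq); Q = [Fe²⁺]^1/[Cu⁺]^2.
From E = E° − (0.0592/n) log Q: log Q = (E° − E)·n/0.0592 = (+0.93 − (+0.887))·2/0.0592 = 1.4527.
So 2·log[Cu⁺] = 1·log(0.79) − log Q = -0.1024 − (1.4527) = -1.5551; log[Cu⁺] = -1.5551 / 2 = -0.7775; [Cu⁺] = 10^(-0.7775) ≈ 0.17 M.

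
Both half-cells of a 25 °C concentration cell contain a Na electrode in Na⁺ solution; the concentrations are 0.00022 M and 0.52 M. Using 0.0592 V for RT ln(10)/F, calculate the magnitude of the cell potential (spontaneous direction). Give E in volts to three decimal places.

+0.200 V

For a concentration cell E°cell = 0. The 0.52 M side is the cathode (reduction is favoured where [Na⁺] is higher).
With n = 1, E = −(0.0592/1) log([Na⁺]ₐₙ/[Na⁺]꜀ₐₜ) = −(0.0592/1) log(0.00022/0.52) = −(0.0592/1)(-3.374) = +0.200 V.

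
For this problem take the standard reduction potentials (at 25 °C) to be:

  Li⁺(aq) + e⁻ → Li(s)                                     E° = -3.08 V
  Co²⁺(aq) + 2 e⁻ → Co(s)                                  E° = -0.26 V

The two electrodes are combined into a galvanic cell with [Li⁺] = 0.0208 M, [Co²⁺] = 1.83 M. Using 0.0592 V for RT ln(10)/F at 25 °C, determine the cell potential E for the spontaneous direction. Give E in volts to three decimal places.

+2.927 V

Co²⁺/Co is the cathode (higher E°), Li⁺/Li the anode: E°cell = -0.26 − (-3.08) = +2.82 V, n = 2.
Overall: Co²⁺(aq) + 2 Li(s) → Co(s) + 2 Li⁺(aq)
Q = [Li⁺]^2 / ([Co²⁺]); log Q = -3.626.
E = E° − (0.0592/n) log Q = +2.82 − (0.0592/2)(-3.626) = +2.927 V.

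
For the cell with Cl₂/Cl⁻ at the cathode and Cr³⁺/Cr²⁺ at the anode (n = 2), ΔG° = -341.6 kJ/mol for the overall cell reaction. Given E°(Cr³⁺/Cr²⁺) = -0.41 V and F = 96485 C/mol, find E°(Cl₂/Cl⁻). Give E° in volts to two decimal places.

+1.36 V

E°cell = −ΔG°/(nF) = −(-341.6×10³)/((2)(96485)) = +1.770 V.
Since Cl₂/Cl⁻ is the cathode and Cr³⁺/Cr²⁺ the anode, E°cell = E°(Cl₂/Cl⁻) − E°(Cr³⁺/Cr²⁺).
So E°(Cl₂/Cl⁻) = E°cell + E°(Cr³⁺/Cr²⁺) = +1.770 + (-0.41) = +1.36 V.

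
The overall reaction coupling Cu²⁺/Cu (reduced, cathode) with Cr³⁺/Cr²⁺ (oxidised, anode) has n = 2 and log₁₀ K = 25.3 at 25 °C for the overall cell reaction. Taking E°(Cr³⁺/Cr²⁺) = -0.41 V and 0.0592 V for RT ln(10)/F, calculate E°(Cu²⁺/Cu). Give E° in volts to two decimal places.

+0.34 V

E°cell = (0.0592/n)·log K = (0.0592/2)(25.3) = +0.749 V.
Since Cu²⁺/Cu is the cathode and Cr³⁺/Cr²⁺ the anode, E°cell = E°(Cu²⁺/Cu) − E°(Cr³⁺/Cr²⁺).
So E°(Cu²⁺/Cu) = E°cell + E°(Cr³⁺/Cr²⁺) = +0.749 + (-0.41) = +0.34 V.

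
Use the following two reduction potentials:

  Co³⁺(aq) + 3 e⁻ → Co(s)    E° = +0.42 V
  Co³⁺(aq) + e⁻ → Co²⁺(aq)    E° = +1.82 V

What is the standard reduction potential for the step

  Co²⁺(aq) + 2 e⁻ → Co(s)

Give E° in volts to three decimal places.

Sequential free energies add, so n₃E°₃ = n₁E°₁ + n₂E°₂.
With n₃ = 3, and the known step contributing 1×(+1.82) V, the unknown satisfies 2·E° = 3×(+0.42) − 1×(+1.82) = -0.560.
E° = -0.560 / 2 = -0.280 V.

-0.280 V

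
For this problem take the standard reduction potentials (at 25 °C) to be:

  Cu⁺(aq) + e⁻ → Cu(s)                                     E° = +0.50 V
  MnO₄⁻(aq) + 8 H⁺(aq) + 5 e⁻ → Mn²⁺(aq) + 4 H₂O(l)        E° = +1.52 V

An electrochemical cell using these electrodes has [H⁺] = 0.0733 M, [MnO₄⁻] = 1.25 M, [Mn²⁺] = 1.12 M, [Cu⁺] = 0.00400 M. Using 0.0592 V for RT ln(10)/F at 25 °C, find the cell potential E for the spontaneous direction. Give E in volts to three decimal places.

MnO₄⁻/Mn²⁺ is the cathode (higher E°), Cu⁺/Cu the anode: E°cell = +1.52 − (+0.50) = +1.02 V, n = 5.
Overall: MnO₄⁻(aq) + 8 H⁺(aq) + 5 Cu(s) → Mn²⁺(aq) + 4 H₂O(l) + 5 Cu⁺(aq)
Q = [Mn²⁺]·[Cu⁺]^5 / ([MnO₄⁻]·[H⁺]^8); log Q = -2.958.
E = E° − (0.0592/n) log Q = +1.02 − (0.0592/5)(-2.958) = +1.055 V.

+1.055 V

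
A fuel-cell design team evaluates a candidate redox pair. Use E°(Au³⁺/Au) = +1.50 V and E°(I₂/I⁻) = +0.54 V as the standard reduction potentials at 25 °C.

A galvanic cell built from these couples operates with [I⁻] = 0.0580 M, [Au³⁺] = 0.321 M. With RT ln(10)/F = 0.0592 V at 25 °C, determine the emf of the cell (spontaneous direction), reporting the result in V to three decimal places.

+0.877 V

Au³⁺/Au is the cathode (higher E°), I₂/I⁻ the anode: E°cell = +1.50 − (+0.54) = +0.96 V, n = 6.
Overall: 2 Au³⁺(aq) + 6 I⁻(aq) → 2 Au(s) + 3 I₂(s)
Q = 1 / ([Au³⁺]^2·[I⁻]^6); log Q = 8.406.
E = E° − (0.0592/n) log Q = +0.96 − (0.0592/6)(8.406) = +0.877 V.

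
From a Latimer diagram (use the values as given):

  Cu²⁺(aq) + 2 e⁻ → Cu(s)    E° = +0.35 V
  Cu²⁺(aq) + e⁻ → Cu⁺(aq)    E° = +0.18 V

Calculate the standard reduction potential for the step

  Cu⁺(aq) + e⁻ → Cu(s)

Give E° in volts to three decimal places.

Sequential free energies add, so n₃E°₃ = n₁E°₁ + n₂E°₂.
With n₃ = 2, and the known step contributing 1×(+0.18) V, the unknown satisfies 1·E° = 2×(+0.35) − 1×(+0.18) = +0.520.
E° = +0.520 / 1 = +0.520 V.

+0.520 V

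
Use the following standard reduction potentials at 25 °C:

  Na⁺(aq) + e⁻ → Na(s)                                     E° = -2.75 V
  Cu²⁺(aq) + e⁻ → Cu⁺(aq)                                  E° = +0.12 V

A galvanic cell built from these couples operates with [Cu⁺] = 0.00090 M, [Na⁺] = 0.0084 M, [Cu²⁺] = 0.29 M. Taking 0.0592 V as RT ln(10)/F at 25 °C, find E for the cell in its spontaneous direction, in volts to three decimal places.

+3.141 V

Cu²⁺/Cu⁺ is the cathode (higher E°), Na⁺/Na the anode: E°cell = +0.12 − (-2.75) = +2.87 V, n = 1.
Overall: Cu²⁺(aq) + Na(s) → Cu⁺(aq) + Na⁺(aq)
Q = [Cu⁺]·[Na⁺] / ([Cu²⁺]); log Q = -4.584.
E = E° − (0.0592/n) log Q = +2.87 − (0.0592/1)(-4.584) = +3.141 V.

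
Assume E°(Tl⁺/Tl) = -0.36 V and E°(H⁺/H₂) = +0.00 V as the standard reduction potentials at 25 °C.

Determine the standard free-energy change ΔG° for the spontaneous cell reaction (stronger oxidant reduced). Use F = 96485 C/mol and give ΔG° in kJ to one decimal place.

H⁺/H₂ (E° = +0.00 V) is the cathode; Tl⁺/Tl (E° = -0.36 V) is the anode, so E°cell = +0.36 V.
Balancing electrons gives n = 2 (lcm of 2 and 1).
ΔG° = −nFE° = −(2)(96485)(+0.36) = -69,469 J = -69.5 kJ.

-69.5 kJ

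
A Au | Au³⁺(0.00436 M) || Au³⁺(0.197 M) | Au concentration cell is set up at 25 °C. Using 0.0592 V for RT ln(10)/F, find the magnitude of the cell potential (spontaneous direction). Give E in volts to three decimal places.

For a concentration cell E°cell = 0. The 0.197 M side is the cathode (reduction is favoured where [Au³⁺] is higher).
With n = 3, E = −(0.0592/3) log([Au³⁺]ₐₙ/[Au³⁺]꜀ₐₜ) = −(0.0592/3) log(0.00436/0.197) = −(0.0592/3)(-1.655) = +0.033 V.

+0.033 V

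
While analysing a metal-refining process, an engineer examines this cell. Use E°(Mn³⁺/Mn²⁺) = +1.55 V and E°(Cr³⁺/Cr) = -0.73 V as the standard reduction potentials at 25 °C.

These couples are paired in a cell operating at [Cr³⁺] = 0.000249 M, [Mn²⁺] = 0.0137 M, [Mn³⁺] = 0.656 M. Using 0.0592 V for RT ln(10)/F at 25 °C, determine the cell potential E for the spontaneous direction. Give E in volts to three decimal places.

Mn³⁺/Mn²⁺ is the cathode (higher E°), Cr³⁺/Cr the anode: E°cell = +1.55 − (-0.73) = +2.28 V, n = 3.
Overall: 3 Mn³⁺(aq) + Cr(s) → 3 Mn²⁺(aq) + Cr³⁺(aq)
Q = [Mn²⁺]^3·[Cr³⁺] / ([Mn³⁺]^3); log Q = -8.644.
E = E° − (0.0592/n) log Q = +2.28 − (0.0592/3)(-8.644) = +2.451 V.

+2.451 V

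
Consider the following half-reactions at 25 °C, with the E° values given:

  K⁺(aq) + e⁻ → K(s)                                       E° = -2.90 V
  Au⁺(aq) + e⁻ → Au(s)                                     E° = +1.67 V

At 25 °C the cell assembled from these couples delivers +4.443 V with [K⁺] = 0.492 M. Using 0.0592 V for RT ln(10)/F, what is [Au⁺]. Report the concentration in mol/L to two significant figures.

Au⁺/Au is the cathode, K⁺/K the anode: E°cell = +4.57 V, n = 1.
Overall reaction: Au⁺(aq) + K(s) → Au(s) + K⁺(aq); Q = [K⁺]^1/[Au⁺]^1.
From E = E° − (0.0592/n) log Q: log Q = (E° − E)·n/0.0592 = (+4.57 − (+4.443))·1/0.0592 = 2.1453.
So 1·log[Au⁺] = 1·log(0.492) − log Q = -0.3080 − (2.1453) = -2.4533; [Au⁺] = 10^(-2.4533) ≈ 0.0035 M.

0.0035 M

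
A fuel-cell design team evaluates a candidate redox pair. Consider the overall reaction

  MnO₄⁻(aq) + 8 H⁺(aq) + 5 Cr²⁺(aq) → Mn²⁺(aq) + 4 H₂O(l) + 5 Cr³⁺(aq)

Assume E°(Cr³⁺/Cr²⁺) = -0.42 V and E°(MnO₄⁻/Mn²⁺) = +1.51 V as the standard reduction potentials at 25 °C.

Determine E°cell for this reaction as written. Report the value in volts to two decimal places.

The MnO₄⁻/Mn²⁺ couple has the higher reduction potential, so it is the cathode; Cr³⁺/Cr²⁺ is oxidised at the anode.
E°cell = E°(cathode) − E°(anode) = (+1.51) − (-0.42) = +1.93 V.
Since E°cell > 0, the reaction is spontaneous under standard conditions.

+1.93 V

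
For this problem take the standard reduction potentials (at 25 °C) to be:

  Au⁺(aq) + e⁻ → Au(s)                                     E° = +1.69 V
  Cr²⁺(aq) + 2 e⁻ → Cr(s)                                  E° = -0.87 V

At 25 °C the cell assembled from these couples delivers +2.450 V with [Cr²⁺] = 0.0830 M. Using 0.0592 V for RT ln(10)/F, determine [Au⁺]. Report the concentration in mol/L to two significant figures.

0.0040 M

Au⁺/Au is the cathode, Cr²⁺/Cr the anode: E°cell = +2.56 V, n = 2.
Overall reaction: 2 Au⁺(aq) + Cr(s) → 2 Au(s) + Cr²⁺(aq); Q = [Cr²⁺]^1/[Au⁺]^2.
From E = E° − (0.0592/n) log Q: log Q = (E° − E)·n/0.0592 = (+2.56 − (+2.450))·2/0.0592 = 3.7162.
So 2·log[Au⁺] = 1·log(0.083) − log Q = -1.0809 − (3.7162) = -4.7971; log[Au⁺] = -4.7971 / 2 = -2.3986; [Au⁺] = 10^(-2.3986) ≈ 0.0040 M.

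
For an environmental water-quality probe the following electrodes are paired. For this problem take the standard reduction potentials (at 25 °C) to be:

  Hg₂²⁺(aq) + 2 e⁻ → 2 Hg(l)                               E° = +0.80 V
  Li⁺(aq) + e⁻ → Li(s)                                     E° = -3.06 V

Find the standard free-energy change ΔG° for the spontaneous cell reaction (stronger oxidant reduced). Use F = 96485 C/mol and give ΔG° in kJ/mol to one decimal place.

-744.9 kJ/mol

Hg₂²⁺/Hg (E° = +0.80 V) is the cathode; Li⁺/Li (E° = -3.06 V) is the anode, so E°cell = +3.86 V.
Balancing electrons gives n = 2 (lcm of 2 and 1).
ΔG° = −nFE° = −(2)(96485)(+3.86) = -744,864 J = -744.9 kJ/mol.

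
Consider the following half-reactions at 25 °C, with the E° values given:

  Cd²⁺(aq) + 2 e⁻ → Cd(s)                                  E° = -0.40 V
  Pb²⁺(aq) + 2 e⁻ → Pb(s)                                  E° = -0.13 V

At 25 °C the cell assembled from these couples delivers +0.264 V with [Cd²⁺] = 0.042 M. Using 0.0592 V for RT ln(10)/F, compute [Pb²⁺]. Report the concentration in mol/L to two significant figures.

Pb²⁺/Pb is the cathode, Cd²⁺/Cd the anode: E°cell = +0.27 V, n = 2.
Overall reaction: Pb²⁺(aq) + Cd(s) → Pb(s) + Cd²⁺(aq); Q = [Cd²⁺]^1/[Pb²⁺]^1.
From E = E° − (0.0592/n) log Q: log Q = (E° − E)·n/0.0592 = (+0.27 − (+0.264))·2/0.0592 = 0.2027.
So 1·log[Pb²⁺] = 1·log(0.042) − log Q = -1.3768 − (0.2027) = -1.5795; [Pb²⁺] = 10^(-1.5795) ≈ 0.026 M.

0.026 M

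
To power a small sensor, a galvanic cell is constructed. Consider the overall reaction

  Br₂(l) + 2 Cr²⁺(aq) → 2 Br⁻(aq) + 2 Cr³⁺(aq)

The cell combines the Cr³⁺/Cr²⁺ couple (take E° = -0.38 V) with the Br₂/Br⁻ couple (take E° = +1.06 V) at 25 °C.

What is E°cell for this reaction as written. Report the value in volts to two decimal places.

+1.44 V

The Br₂/Br⁻ couple has the higher reduction potential, so it is the cathode; Cr³⁺/Cr²⁺ is oxidised at the anode.
E°cell = E°(cathode) − E°(anode) = (+1.06) − (-0.38) = +1.44 V.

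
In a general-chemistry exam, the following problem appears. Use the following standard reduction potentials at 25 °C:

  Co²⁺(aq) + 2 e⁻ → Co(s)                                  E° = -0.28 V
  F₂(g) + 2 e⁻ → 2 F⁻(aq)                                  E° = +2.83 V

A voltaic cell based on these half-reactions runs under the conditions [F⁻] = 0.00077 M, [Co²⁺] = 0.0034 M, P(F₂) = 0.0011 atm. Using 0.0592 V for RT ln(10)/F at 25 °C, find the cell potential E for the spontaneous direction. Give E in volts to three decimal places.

+3.280 V

F₂/F⁻ is the cathode (higher E°), Co²⁺/Co the anode: E°cell = +2.83 − (-0.28) = +3.11 V, n = 2.
Overall: F₂(g) + Co(s) → 2 F⁻(aq) + Co²⁺(aq)
Q = [F⁻]^2·[Co²⁺] / (P(F₂)); log Q = -5.737.
E = E° − (0.0592/n) log Q = +3.11 − (0.0592/2)(-5.737) = +3.280 V.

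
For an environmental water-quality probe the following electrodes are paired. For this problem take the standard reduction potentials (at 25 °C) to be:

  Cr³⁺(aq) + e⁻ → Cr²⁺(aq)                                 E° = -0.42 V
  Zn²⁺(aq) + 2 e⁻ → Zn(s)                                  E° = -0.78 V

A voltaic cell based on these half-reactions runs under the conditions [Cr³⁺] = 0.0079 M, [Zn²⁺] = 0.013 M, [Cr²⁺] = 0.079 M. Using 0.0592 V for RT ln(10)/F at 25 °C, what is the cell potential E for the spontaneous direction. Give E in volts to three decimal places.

+0.357 V

Cr³⁺/Cr²⁺ is the cathode (higher E°), Zn²⁺/Zn the anode: E°cell = -0.42 − (-0.78) = +0.36 V, n = 2.
Overall: 2 Cr³⁺(aq) + Zn(s) → 2 Cr²⁺(aq) + Zn²⁺(aq)
Q = [Cr²⁺]^2·[Zn²⁺] / ([Cr³⁺]^2); log Q = 0.114.
E = E° − (0.0592/n) log Q = +0.36 − (0.0592/2)(0.114) = +0.357 V.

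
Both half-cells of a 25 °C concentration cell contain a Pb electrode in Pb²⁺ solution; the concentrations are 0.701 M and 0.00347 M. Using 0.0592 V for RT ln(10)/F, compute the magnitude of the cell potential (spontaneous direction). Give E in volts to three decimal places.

For a concentration cell E°cell = 0. The 0.701 M side is the cathode (reduction is favoured where [Pb²⁺] is higher).
With n = 2, E = −(0.0592/2) log([Pb²⁺]ₐₙ/[Pb²⁺]꜀ₐₜ) = −(0.0592/2) log(0.00347/0.701) = −(0.0592/2)(-2.305) = +0.068 V.

+0.068 V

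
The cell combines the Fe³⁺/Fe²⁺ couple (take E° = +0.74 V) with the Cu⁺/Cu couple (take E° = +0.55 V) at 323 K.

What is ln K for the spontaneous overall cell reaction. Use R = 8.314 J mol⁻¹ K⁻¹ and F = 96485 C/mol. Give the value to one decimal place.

Cathode: Fe³⁺/Fe²⁺; anode: Cu⁺/Cu. E°cell = (+0.74) − (+0.55) = +0.19 V, with n = 1.
ΔG° = −nFE° = −RT ln K, so ln K = nFE°/(RT) = (1)(96485)(+0.19) / ((8.314)(323)) = 6.827.

6.8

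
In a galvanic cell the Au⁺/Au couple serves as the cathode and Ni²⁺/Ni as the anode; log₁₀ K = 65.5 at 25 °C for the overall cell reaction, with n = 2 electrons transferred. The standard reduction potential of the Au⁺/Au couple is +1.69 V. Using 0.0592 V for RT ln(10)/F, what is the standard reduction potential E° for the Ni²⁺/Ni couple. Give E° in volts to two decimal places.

-0.25 V

E°cell = (0.0592/n)·log K = (0.0592/2)(65.5) = +1.939 V.
Since Au⁺/Au is the cathode and Ni²⁺/Ni the anode, E°cell = E°(Au⁺/Au) − E°(Ni²⁺/Ni).
So E°(Ni²⁺/Ni) = E°(Au⁺/Au) − E°cell = (+1.69) − (+1.939) = -0.25 V.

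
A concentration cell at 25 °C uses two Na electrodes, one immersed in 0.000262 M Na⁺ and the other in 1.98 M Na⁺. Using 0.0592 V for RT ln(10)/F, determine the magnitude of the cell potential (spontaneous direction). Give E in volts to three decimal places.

+0.230 V

For a concentration cell E°cell = 0. The 1.98 M side is the cathode (reduction is favoured where [Na⁺] is higher).
With n = 1, E = −(0.0592/1) log([Na⁺]ₐₙ/[Na⁺]꜀ₐₜ) = −(0.0592/1) log(0.000262/1.98) = −(0.0592/1)(-3.878) = +0.230 V.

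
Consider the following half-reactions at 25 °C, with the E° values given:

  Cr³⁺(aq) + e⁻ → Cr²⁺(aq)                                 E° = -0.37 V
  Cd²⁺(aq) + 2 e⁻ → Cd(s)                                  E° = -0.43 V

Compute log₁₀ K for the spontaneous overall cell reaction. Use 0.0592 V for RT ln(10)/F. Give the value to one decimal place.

Cathode: Cr³⁺/Cr²⁺; anode: Cd²⁺/Cd. E°cell = +0.06 V, n = 2.
log K = nE°cell / 0.0592 = (2)(+0.06) / 0.0592 = 2.0.

2.0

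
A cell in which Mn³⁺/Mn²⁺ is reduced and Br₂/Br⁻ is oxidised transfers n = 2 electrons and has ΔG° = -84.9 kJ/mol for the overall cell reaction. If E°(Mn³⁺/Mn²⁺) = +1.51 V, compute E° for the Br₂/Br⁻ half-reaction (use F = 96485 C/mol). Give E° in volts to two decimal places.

E°cell = −ΔG°/(nF) = −(-84.9×10³)/((2)(96485)) = +0.440 V.
Since Mn³⁺/Mn²⁺ is the cathode and Br₂/Br⁻ the anode, E°cell = E°(Mn³⁺/Mn²⁺) − E°(Br₂/Br⁻).
So E°(Br₂/Br⁻) = E°(Mn³⁺/Mn²⁺) − E°cell = (+1.51) − (+0.440) = +1.07 V.

+1.07 V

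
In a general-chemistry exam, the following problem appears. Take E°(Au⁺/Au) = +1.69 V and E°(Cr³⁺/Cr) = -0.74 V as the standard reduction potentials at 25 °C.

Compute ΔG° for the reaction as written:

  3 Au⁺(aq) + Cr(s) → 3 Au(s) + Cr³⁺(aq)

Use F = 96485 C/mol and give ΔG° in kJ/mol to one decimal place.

-703.4 kJ/mol

As written, Au⁺/Au is reduced (cathode) and Cr³⁺/Cr is oxidised (anode), so E°cell = (+1.69) − (-0.74) = +2.43 V.
Balancing electrons gives n = 3.
ΔG° = −nFE° = −(3)(96485)(+2.43) = -703,376 J = -703.4 kJ/mol.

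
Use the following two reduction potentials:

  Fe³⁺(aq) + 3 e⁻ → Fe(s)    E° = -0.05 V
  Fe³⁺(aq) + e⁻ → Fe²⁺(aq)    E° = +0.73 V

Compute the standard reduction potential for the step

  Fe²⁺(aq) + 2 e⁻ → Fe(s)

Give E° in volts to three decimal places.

Sequential free energies add, so n₃E°₃ = n₁E°₁ + n₂E°₂.
With n₃ = 3, and the known step contributing 1×(+0.73) V, the unknown satisfies 2·E° = 3×(-0.05) − 1×(+0.73) = -0.880.
E° = -0.880 / 2 = -0.440 V.

-0.440 V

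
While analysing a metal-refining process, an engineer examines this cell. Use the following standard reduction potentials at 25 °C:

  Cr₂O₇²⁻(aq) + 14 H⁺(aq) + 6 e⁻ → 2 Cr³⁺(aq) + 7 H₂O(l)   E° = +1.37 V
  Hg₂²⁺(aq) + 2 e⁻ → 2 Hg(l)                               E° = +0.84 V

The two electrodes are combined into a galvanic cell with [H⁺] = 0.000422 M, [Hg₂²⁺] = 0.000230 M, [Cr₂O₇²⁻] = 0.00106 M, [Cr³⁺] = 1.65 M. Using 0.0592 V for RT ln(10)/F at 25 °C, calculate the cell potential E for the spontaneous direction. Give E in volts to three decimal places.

+0.138 V

Cr₂O₇²⁻/Cr³⁺ is the cathode (higher E°), Hg₂²⁺/Hg the anode: E°cell = +1.37 − (+0.84) = +0.53 V, n = 6.
Overall: Cr₂O₇²⁻(aq) + 14 H⁺(aq) + 6 Hg(l) → 2 Cr³⁺(aq) + 7 H₂O(l) + 3 Hg₂²⁺(aq)
Q = [Cr³⁺]^2·[Hg₂²⁺]^3 / ([Cr₂O₇²⁻]·[H⁺]^14); log Q = 39.740.
E = E° − (0.0592/n) log Q = +0.53 − (0.0592/6)(39.740) = +0.138 V.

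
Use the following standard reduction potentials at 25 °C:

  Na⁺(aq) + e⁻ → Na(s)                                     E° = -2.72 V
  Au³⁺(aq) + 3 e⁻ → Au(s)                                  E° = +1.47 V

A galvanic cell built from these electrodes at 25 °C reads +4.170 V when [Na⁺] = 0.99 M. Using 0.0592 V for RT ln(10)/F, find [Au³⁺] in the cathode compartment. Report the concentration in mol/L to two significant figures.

Au³⁺/Au is the cathode, Na⁺/Na the anode: E°cell = +4.19 V, n = 3.
Overall reaction: Au³⁺(aq) + 3 Na(s) → Au(s) + 3 Na⁺(aq); Q = [Na⁺]^3/[Au³⁺]^1.
From E = E° − (0.0592/n) log Q: log Q = (E° − E)·n/0.0592 = (+4.19 − (+4.170))·3/0.0592 = 1.0135.
So 1·log[Au³⁺] = 3·log(0.99) − log Q = -0.0131 − (1.0135) = -1.0266; [Au³⁺] = 10^(-1.0266) ≈ 0.094 M.

0.094 M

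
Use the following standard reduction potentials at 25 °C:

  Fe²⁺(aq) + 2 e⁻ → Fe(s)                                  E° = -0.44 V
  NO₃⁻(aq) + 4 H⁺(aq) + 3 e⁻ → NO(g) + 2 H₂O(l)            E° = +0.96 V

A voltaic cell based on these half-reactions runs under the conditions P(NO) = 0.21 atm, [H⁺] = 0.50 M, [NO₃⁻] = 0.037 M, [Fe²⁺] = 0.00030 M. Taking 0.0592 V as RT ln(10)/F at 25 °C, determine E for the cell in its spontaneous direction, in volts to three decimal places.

NO₃⁻/NO is the cathode (higher E°), Fe²⁺/Fe the anode: E°cell = +0.96 − (-0.44) = +1.40 V, n = 6.
Overall: 2 NO₃⁻(aq) + 8 H⁺(aq) + 3 Fe(s) → 2 NO(g) + 4 H₂O(l) + 3 Fe²⁺(aq)
Q = P(NO)^2·[Fe²⁺]^3 / ([NO₃⁻]^2·[H⁺]^8); log Q = -6.652.
E = E° − (0.0592/n) log Q = +1.40 − (0.0592/6)(-6.652) = +1.466 V.

+1.466 V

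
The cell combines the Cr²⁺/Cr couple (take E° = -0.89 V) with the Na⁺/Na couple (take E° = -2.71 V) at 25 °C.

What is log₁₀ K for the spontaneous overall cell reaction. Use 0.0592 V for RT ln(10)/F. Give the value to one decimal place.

61.5

Cathode: Cr²⁺/Cr; anode: Na⁺/Na. E°cell = +1.82 V, n = 2.
log K = nE°cell / 0.0592 = (2)(+1.82) / 0.0592 = 61.5.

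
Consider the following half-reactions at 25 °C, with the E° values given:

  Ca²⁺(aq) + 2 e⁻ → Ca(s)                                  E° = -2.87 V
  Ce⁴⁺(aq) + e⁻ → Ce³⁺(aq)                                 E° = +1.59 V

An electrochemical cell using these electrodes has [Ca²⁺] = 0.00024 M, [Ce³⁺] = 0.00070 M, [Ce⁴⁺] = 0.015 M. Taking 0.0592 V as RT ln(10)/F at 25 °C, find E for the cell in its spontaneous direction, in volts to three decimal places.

Ce⁴⁺/Ce³⁺ is the cathode (higher E°), Ca²⁺/Ca the anode: E°cell = +1.59 − (-2.87) = +4.46 V, n = 2.
Overall: 2 Ce⁴⁺(aq) + Ca(s) → 2 Ce³⁺(aq) + Ca²⁺(aq)
Q = [Ce³⁺]^2·[Ca²⁺] / ([Ce⁴⁺]^2); log Q = -6.282.
E = E° − (0.0592/n) log Q = +4.46 − (0.0592/2)(-6.282) = +4.646 V.

+4.646 V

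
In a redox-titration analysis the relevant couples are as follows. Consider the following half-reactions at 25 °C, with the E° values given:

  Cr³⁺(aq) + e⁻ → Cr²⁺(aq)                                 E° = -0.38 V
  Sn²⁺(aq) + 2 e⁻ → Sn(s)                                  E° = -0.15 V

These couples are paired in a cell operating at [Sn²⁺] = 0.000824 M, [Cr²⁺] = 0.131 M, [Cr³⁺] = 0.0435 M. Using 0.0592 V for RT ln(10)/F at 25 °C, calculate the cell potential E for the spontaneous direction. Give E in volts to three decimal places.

Sn²⁺/Sn is the cathode (higher E°), Cr³⁺/Cr²⁺ the anode: E°cell = -0.15 − (-0.38) = +0.23 V, n = 2.
Overall: Sn²⁺(aq) + 2 Cr²⁺(aq) → Sn(s) + 2 Cr³⁺(aq)
Q = [Cr³⁺]^2 / ([Sn²⁺]·[Cr²⁺]^2); log Q = 2.127.
E = E° − (0.0592/n) log Q = +0.23 − (0.0592/2)(2.127) = +0.167 V.

+0.167 V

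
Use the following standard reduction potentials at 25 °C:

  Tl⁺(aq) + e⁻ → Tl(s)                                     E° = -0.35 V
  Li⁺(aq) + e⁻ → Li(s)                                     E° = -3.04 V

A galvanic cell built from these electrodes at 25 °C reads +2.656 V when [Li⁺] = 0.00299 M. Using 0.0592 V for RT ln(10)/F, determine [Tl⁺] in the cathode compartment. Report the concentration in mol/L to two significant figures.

Tl⁺/Tl is the cathode, Li⁺/Li the anode: E°cell = +2.69 V, n = 1.
Overall reaction: Tl⁺(aq) + Li(s) → Tl(s) + Li⁺(aq); Q = [Li⁺]^1/[Tl⁺]^1.
From E = E° − (0.0592/n) log Q: log Q = (E° − E)·n/0.0592 = (+2.69 − (+2.656))·1/0.0592 = 0.5743.
So 1·log[Tl⁺] = 1·log(0.00299) − log Q = -2.5243 − (0.5743) = -3.0986; [Tl⁺] = 10^(-3.0986) ≈ 0.00080 M.

0.00080 M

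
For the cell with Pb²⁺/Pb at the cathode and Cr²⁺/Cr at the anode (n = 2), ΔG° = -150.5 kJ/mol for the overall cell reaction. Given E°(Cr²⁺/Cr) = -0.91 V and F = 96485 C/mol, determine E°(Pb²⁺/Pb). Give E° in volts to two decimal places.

E°cell = −ΔG°/(nF) = −(-150.5×10³)/((2)(96485)) = +0.780 V.
Since Pb²⁺/Pb is the cathode and Cr²⁺/Cr the anode, E°cell = E°(Pb²⁺/Pb) − E°(Cr²⁺/Cr).
So E°(Pb²⁺/Pb) = E°cell + E°(Cr²⁺/Cr) = +0.780 + (-0.91) = -0.13 V.

-0.13 V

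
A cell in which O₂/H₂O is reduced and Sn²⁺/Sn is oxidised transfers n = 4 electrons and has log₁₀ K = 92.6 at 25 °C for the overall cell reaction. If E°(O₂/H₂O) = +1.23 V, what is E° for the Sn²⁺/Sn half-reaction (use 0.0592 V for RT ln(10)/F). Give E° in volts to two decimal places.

E°cell = (0.0592/n)·log K = (0.0592/4)(92.6) = +1.370 V.
Since O₂/H₂O is the cathode and Sn²⁺/Sn the anode, E°cell = E°(O₂/H₂O) − E°(Sn²⁺/Sn).
So E°(Sn²⁺/Sn) = E°(O₂/H₂O) − E°cell = (+1.23) − (+1.370) = -0.14 V.

-0.14 V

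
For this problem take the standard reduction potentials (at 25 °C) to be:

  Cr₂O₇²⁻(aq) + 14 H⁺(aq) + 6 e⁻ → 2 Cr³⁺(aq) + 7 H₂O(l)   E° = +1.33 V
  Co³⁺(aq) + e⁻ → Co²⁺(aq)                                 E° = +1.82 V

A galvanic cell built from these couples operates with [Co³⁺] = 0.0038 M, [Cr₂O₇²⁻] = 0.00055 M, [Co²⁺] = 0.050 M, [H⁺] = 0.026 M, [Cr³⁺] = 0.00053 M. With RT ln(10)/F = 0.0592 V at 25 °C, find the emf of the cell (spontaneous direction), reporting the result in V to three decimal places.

+0.610 V

Co³⁺/Co²⁺ is the cathode (higher E°), Cr₂O₇²⁻/Cr³⁺ the anode: E°cell = +1.82 − (+1.33) = +0.49 V, n = 6.
Overall: 6 Co³⁺(aq) + 2 Cr³⁺(aq) + 7 H₂O(l) → 6 Co²⁺(aq) + Cr₂O₇²⁻(aq) + 14 H⁺(aq)
Q = [Co²⁺]^6·[Cr₂O₇²⁻]·[H⁺]^14 / ([Co³⁺]^6·[Cr³⁺]^2); log Q = -12.183.
E = E° − (0.0592/n) log Q = +0.49 − (0.0592/6)(-12.183) = +0.610 V.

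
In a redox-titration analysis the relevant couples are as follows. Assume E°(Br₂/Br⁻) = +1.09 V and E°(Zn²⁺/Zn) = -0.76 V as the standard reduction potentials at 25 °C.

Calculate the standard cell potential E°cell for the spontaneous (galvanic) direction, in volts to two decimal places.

+1.85 V

The Br₂/Br⁻ couple has the higher reduction potential, so it is the cathode; Zn²⁺/Zn is oxidised at the anode.
E°cell = E°(cathode) − E°(anode) = (+1.09) − (-0.76) = +1.85 V.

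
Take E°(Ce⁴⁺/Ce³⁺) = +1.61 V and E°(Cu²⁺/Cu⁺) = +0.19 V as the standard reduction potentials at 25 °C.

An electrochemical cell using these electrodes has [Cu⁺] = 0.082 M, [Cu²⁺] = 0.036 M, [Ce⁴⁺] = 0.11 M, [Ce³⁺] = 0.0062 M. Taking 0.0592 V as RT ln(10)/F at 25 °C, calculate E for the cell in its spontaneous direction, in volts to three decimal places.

+1.515 V

Ce⁴⁺/Ce³⁺ is the cathode (higher E°), Cu²⁺/Cu⁺ the anode: E°cell = +1.61 − (+0.19) = +1.42 V, n = 1.
Overall: Ce⁴⁺(aq) + Cu⁺(aq) → Ce³⁺(aq) + Cu²⁺(aq)
Q = [Ce³⁺]·[Cu²⁺] / ([Ce⁴⁺]·[Cu⁺]); log Q = -1.607.
E = E° − (0.0592/n) log Q = +1.42 − (0.0592/1)(-1.607) = +1.515 V.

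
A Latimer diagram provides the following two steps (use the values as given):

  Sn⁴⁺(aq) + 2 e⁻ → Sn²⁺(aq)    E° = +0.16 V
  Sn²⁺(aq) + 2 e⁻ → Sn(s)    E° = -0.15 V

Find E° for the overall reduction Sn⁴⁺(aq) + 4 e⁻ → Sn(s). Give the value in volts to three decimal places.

+0.005 V

Standard free energies of sequential steps add: ΔG°₃ = ΔG°₁ + ΔG°₂, so n₃E°₃ = n₁E°₁ + n₂E°₂.
E°₃ = (2×+0.16 + 2×-0.15) / 4 = (+0.020) / 4 = +0.005 V.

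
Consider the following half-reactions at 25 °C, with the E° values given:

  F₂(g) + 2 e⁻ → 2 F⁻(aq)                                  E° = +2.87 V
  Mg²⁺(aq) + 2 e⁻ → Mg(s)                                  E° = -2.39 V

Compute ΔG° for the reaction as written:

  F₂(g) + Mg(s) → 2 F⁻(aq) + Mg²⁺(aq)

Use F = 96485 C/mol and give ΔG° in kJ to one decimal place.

-1015.0 kJ

As written, F₂/F⁻ is reduced (cathode) and Mg²⁺/Mg is oxidised (anode), so E°cell = (+2.87) − (-2.39) = +5.26 V.
Balancing electrons gives n = 2.
ΔG° = −nFE° = −(2)(96485)(+5.26) = -1,015,022 J = -1015.0 kJ.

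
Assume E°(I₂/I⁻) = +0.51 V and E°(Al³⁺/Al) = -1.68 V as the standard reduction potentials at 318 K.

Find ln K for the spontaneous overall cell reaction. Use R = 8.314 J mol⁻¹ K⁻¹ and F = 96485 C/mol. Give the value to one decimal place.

Cathode: I₂/I⁻; anode: Al³⁺/Al. E°cell = (+0.51) − (-1.68) = +2.19 V, with n = 6.
ΔG° = −nFE° = −RT ln K, so ln K = nFE°/(RT) = (6)(96485)(+2.19) / ((8.314)(318)) = 479.532.

479.5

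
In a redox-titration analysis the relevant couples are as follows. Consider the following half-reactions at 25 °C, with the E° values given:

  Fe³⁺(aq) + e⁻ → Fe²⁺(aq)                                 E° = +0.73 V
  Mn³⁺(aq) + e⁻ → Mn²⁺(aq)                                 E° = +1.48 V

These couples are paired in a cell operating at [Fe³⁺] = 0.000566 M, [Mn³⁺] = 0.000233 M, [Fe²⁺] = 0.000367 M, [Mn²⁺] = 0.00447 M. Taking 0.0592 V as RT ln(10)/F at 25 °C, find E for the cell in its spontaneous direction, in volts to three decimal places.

+0.663 V

Mn³⁺/Mn²⁺ is the cathode (higher E°), Fe³⁺/Fe²⁺ the anode: E°cell = +1.48 − (+0.73) = +0.75 V, n = 1.
Overall: Mn³⁺(aq) + Fe²⁺(aq) → Mn²⁺(aq) + Fe³⁺(aq)
Q = [Mn²⁺]·[Fe³⁺] / ([Mn³⁺]·[Fe²⁺]); log Q = 1.471.
E = E° − (0.0592/n) log Q = +0.75 − (0.0592/1)(1.471) = +0.663 V.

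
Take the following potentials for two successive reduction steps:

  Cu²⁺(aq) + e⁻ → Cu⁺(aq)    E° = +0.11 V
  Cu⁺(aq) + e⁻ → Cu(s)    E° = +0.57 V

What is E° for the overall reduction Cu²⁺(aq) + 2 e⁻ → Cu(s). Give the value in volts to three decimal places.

+0.340 V

Since ΔG° = −nFE° is additive over sequential reductions, n₃E°₃ = n₁E°₁ + n₂E°₂.
E°₃ = (1×+0.11 + 1×+0.57) / 2 = (+0.680) / 2 = +0.340 V.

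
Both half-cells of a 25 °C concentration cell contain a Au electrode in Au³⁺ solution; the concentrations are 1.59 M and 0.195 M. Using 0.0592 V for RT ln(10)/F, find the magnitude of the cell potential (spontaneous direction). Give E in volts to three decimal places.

+0.018 V

For a concentration cell E°cell = 0. The 1.59 M side is the cathode (reduction is favoured where [Au³⁺] is higher).
With n = 3, E = −(0.0592/3) log([Au³⁺]ₐₙ/[Au³⁺]꜀ₐₜ) = −(0.0592/3) log(0.195/1.59) = −(0.0592/3)(-0.911) = +0.018 V.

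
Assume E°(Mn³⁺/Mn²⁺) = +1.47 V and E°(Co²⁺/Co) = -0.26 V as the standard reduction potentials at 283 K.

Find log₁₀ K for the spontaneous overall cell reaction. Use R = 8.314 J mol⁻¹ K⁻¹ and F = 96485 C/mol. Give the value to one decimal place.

Cathode: Mn³⁺/Mn²⁺; anode: Co²⁺/Co. E°cell = (+1.47) − (-0.26) = +1.73 V, with n = 2.
ΔG° = −nFE° = −RT ln K, so ln K = nFE°/(RT) = (2)(96485)(+1.73) / ((8.314)(283)) = 141.886.
log₁₀ K = 141.886 / ln 10 = 61.6.

61.6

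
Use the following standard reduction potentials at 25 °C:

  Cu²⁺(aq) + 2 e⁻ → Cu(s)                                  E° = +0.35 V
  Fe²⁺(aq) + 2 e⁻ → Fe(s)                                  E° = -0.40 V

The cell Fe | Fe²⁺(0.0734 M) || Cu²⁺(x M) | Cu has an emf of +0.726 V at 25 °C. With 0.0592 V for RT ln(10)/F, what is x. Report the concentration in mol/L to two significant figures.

Cu²⁺/Cu is the cathode, Fe²⁺/Fe the anode: E°cell = +0.75 V, n = 2.
Overall reaction: Cu²⁺(aq) + Fe(s) → Cu(s) + Fe²⁺(aq); Q = [Fe²⁺]^1/[Cu²⁺]^1.
From E = E° − (0.0592/n) log Q: log Q = (E° − E)·n/0.0592 = (+0.75 − (+0.726))·2/0.0592 = 0.8108.
So 1·log[Cu²⁺] = 1·log(0.0734) − log Q = -1.1343 − (0.8108) = -1.9451; [Cu²⁺] = 10^(-1.9451) ≈ 0.011 M.

0.011 M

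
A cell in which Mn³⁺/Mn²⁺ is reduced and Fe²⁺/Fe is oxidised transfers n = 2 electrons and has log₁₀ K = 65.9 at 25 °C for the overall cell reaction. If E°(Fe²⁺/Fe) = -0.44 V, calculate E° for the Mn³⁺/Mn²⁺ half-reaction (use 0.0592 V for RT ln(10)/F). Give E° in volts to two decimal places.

+1.51 V

E°cell = (0.0592/n)·log K = (0.0592/2)(65.9) = +1.951 V.
Since Mn³⁺/Mn²⁺ is the cathode and Fe²⁺/Fe the anode, E°cell = E°(Mn³⁺/Mn²⁺) − E°(Fe²⁺/Fe).
So E°(Mn³⁺/Mn²⁺) = E°cell + E°(Fe²⁺/Fe) = +1.951 + (-0.44) = +1.51 V.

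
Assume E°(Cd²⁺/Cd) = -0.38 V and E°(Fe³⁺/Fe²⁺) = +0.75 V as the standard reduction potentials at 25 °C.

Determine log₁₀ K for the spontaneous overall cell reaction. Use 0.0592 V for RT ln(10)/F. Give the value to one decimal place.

38.2

Cathode: Fe³⁺/Fe²⁺; anode: Cd²⁺/Cd. E°cell = +1.13 V, n = 2.
log K = nE°cell / 0.0592 = (2)(+1.13) / 0.0592 = 38.2.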